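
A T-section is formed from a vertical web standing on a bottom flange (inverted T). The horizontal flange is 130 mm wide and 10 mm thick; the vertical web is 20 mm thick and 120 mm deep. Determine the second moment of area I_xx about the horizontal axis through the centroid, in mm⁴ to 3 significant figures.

Decompose the section into non-overlapping parts with the origin at the bottom-left of its bounding rectangle.
Flange: 130 × 10, A = 1 300 mm², y = 5 mm, Ī = 10 833 mm⁴.
Web: 20 × 120, A = 2 400 mm², y = 70 mm, Ī = 2 880 000 mm⁴.
Centroid: ȳ = ΣA·y / ΣA = 47.162 mm.
Transfer each piece to the horizontal axis through the centroid using Ī + A·d² with d = y − 47.162:
  flange: d = -42.162 mm → contributes +2 321 776 mm⁴
  web: d = 22.838 mm → contributes +4 131 760 mm⁴
Total I = 6 453 536 mm⁴.

I_xx ≈ 6.45 × 10⁶ mm⁴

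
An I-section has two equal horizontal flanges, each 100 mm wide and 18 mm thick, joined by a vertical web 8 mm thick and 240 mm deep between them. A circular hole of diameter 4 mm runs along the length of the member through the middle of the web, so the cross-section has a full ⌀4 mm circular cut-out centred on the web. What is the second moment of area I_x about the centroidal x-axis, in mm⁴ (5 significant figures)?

I_x ≈ 6.9221 × 10⁷ mm⁴

Break the section into simple shapes (no overlaps), measuring from the bottom-left corner of the bounding box.
Bottom flange: 100 × 18, A = 1 800 mm², y = 9 mm, Ī = 48 600 mm⁴.
Web: 8 × 240, A = 1 920 mm², y = 138 mm, Ī = 9 216 000 mm⁴.
Top flange: 100 × 18, A = 1 800 mm², y = 267 mm, Ī = 48 600 mm⁴.
Hole (subtracted): ⌀4, A = 12.56637 mm², y = 138 mm, Ī = 12.56637 mm⁴.
By symmetry the centroid is at mid-height, ȳ = 138 mm.
Transfer each piece to the centroidal x-axis using Ī + A·d² with d = y − 138:
  bottom flange: d = -129 mm → contributes +30 002 400 mm⁴
  web: d = 0 mm → contributes +9 216 000 mm⁴
  top flange: d = 129 mm → contributes +30 002 400 mm⁴
  hole: d = 0 mm → contributes −12.56637 mm⁴
Total I = 69 220 787 mm⁴.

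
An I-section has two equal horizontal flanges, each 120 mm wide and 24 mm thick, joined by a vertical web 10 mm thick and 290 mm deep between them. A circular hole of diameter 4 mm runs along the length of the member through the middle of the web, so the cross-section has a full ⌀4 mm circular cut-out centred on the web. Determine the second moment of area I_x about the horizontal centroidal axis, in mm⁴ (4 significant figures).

I_x ≈ 1.626 × 10⁸ mm⁴

Decompose the section into non-overlapping parts with the origin at the bottom-left of its bounding rectangle.
Bottom flange: 120 × 24, A = 2 880 mm², y = 12 mm, Ī = 138 240 mm⁴.
Web: 10 × 290, A = 2 900 mm², y = 169 mm, Ī = 20 324 167 mm⁴.
Top flange: 120 × 24, A = 2 880 mm², y = 326 mm, Ī = 138 240 mm⁴.
Hole (subtracted): ⌀4, A = 12.5664 mm², y = 169 mm, Ī = 12.5664 mm⁴.
By symmetry the centroid is at mid-height, ȳ = 169 mm.
Transfer each piece to the horizontal centroidal axis using Ī + A·d² with d = y − 169:
  bottom flange: d = -157 mm → contributes +71 127 360 mm⁴
  web: d = 0 mm → contributes +20 324 167 mm⁴
  top flange: d = 157 mm → contributes +71 127 360 mm⁴
  hole: d = 0 mm → contributes −12.5664 mm⁴
Total I = 162 578 874 mm⁴.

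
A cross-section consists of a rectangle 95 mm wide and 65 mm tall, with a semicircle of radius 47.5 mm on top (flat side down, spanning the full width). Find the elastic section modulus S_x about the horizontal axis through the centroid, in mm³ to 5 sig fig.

S_x ≈ 1.4765 × 10⁵ mm³

Decompose the section into non-overlapping parts with the origin at the bottom-left of its bounding rectangle.
Rectangular body: 95 × 65, A = 6 175 mm², y = 32.5 mm, Ī = 2 174 115 mm⁴.
Semicircular cap: semicircle r = 47.5, A = 3544.109 mm², y = 85.15963 mm, Ī = 558735.8 mm⁴.
Centroid: ȳ = ΣA·y / ΣA = 51.70253 mm.
Transfer each piece to the horizontal axis through the centroid using Ī + A·d² with d = y − 51.70253:
  rectangular body: d = -19.20253 mm → contributes +4 451 066 mm⁴
  semicircular cap: d = 33.4571 mm → contributes +4 525 932 mm⁴
Total I = 8 976 998 mm⁴.
Extreme fibre distance c = 60.79747 mm; S = I/c = 147654.1 mm³.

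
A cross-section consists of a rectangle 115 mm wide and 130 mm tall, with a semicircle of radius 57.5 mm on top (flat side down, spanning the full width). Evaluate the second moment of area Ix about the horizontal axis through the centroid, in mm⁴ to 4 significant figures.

Split into non-overlapping primitives; take the origin at the lower-left of the bounding box.
Rectangular body: 115 × 130, A = 14 950 mm², y = 65 mm, Ī = 21 054 583 mm⁴.
Semicircular cap: semicircle r = 57.5, A = 5193.45 mm², y = 154.404 mm, Ī = 1 199 785 mm⁴.
Centroid: ȳ = ΣA·y / ΣA = 88.0504 mm.
Transfer each piece to the horizontal axis through the centroid using Ī + A·d² with d = y − 88.0504:
  rectangular body: d = -23.0504 mm → contributes +28 997 799 mm⁴
  semicircular cap: d = 66.3534 mm → contributes +24 065 353 mm⁴
Total I = 53 063 152 mm⁴.

Ix ≈ 5.306 × 10⁷ mm⁴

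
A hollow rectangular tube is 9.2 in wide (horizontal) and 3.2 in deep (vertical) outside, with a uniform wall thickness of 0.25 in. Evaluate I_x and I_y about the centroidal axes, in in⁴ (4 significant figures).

Decompose the section into non-overlapping parts with the origin at the bottom-left of its bounding rectangle.
Outer rectangle: 9.2 × 3.2, A = 29.44 in², y = 1.6 in, Ī = 25.1221 in⁴.
Inner void (subtracted): 8.7 × 2.7, A = 23.49 in², y = 1.6 in, Ī = 14.2702 in⁴.
By symmetry the centroid is at mid-height, ȳ = 1.6 in.
All pieces are centred on the centroidal x-axis, so I = ΣĪ (holes subtracted) = 10.852 in⁴.
Repeating about the centroidal y-axis gives I_y = 59.487 in⁴.

I_x ≈ 10.85 in⁴, I_y ≈ 59.49 in⁴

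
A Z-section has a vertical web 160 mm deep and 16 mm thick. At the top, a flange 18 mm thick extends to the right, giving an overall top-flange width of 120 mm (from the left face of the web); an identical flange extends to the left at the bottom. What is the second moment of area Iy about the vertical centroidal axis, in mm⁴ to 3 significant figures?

Break the section into simple shapes (no overlaps), measuring from the bottom-left corner of the bounding box.
Web: 16 × 160, A = 2 560 mm², x = 112 mm, Ī = 54 613 mm⁴.
Top flange (beyond web): 104 × 18, A = 1 872 mm², x = 172 mm, Ī = 1 687 296 mm⁴.
Bottom flange (beyond web): 104 × 18, A = 1 872 mm², x = 52 mm, Ī = 1 687 296 mm⁴.
Centroid: x̄ = ΣA·x / ΣA = 112 mm.
Transfer each piece to the vertical centroidal axis using Ī + A·d² with d = x − 112:
  web: d = 0 mm → contributes +54 613 mm⁴
  top flange (beyond web): d = 60 mm → contributes +8 426 496 mm⁴
  bottom flange (beyond web): d = -60 mm → contributes +8 426 496 mm⁴
Total I = 16 907 605 mm⁴.

Iy ≈ 1.69 × 10⁷ mm⁴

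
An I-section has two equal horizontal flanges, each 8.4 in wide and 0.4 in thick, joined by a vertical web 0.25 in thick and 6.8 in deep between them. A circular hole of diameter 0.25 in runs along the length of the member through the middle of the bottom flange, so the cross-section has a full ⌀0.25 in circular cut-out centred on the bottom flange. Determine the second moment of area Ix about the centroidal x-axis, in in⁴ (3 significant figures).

Decompose the section into non-overlapping parts with the origin at the bottom-left of its bounding rectangle.
Bottom flange: 8.4 × 0.4, A = 3.36 in², y = 0.2 in, Ī = 0.0448 in⁴.
Web: 0.25 × 6.8, A = 1.7 in², y = 3.8 in, Ī = 6.5507 in⁴.
Top flange: 8.4 × 0.4, A = 3.36 in², y = 7.4 in, Ī = 0.0448 in⁴.
Hole (subtracted): ⌀0.25, A = 0.049087 in², y = 0.2 in, Ī = 0.00019175 in⁴.
Centroid: ȳ = ΣA·y / ΣA = 3.8211 in.
Transfer each piece to the centroidal x-axis using Ī + A·d² with d = y − 3.8211:
  bottom flange: d = -3.6211 in → contributes +44.103 in⁴
  web: d = -0.021111 in → contributes +6.5514 in⁴
  top flange: d = 3.5789 in → contributes +43.081 in⁴
  hole: d = -3.6211 in → contributes −0.64385 in⁴
Total I = 93.091 in⁴.

Ix ≈ 93.1 in⁴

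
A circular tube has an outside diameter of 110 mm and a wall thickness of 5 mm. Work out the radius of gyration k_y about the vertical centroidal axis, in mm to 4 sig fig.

Decompose the section into non-overlapping parts with the origin at the bottom-left of its bounding rectangle.
Outer circle: ⌀110, A = 9503.32 mm², x = 55 mm, Ī = 7 186 884 mm⁴.
Bore (subtracted): ⌀100, A = 7853.98 mm², x = 55 mm, Ī = 4 908 739 mm⁴.
By symmetry the centroid is at mid-width, x̄ = 55 mm.
All pieces are centred on the vertical centroidal axis, so I = ΣĪ (holes subtracted) = 2 278 146 mm⁴.
Radius of gyration: k = √(I/A) = √(2 278 146 / 1649.34) = 37.1652 mm.

k_y ≈ 37.17 mm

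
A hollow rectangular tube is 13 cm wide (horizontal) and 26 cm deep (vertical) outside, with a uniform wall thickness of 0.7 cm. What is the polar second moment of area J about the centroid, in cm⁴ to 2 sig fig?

Treat the section as a set of non-overlapping primitives; coordinates are from the bounding-box lower-left.
Outer rectangle: 13 × 26, A = 338 cm², y = 13 cm, Ī = 19 041 cm⁴.
Inner void (subtracted): 11.6 × 24.6, A = 285.4 cm², y = 13 cm, Ī = 14 391 cm⁴.
By symmetry the centroid is at mid-height, ȳ = 13 cm.
All pieces are centred on the centroidal x-axis, so I = ΣĪ (holes subtracted) = 4 650 cm⁴.
Repeating about the centroidal y-axis gives I_y = 1 560 cm⁴.
Polar second moment: J = I_x + I_y = 6 210 cm⁴.

J ≈ 6200 cm⁴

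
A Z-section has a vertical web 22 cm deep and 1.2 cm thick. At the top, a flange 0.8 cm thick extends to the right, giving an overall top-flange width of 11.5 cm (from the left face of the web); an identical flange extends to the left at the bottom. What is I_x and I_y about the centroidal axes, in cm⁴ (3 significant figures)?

I_x ≈ 2920 cm⁴, I_y ≈ 694 cm⁴

Split into non-overlapping primitives; take the origin at the lower-left of the bounding box.
Web: 1.2 × 22, A = 26.4 cm², y = 11 cm, Ī = 1064.8 cm⁴.
Top flange (beyond web): 10.3 × 0.8, A = 8.24 cm², y = 21.6 cm, Ī = 0.43947 cm⁴.
Bottom flange (beyond web): 10.3 × 0.8, A = 8.24 cm², y = 0.4 cm, Ī = 0.43947 cm⁴.
Centroid: ȳ = ΣA·y / ΣA = 11 cm.
Transfer each piece to the centroidal x-axis using Ī + A·d² with d = y − 11:
  web: d = 0 cm → contributes +1064.8 cm⁴
  top flange (beyond web): d = 10.6 cm → contributes +926.29 cm⁴
  bottom flange (beyond web): d = -10.6 cm → contributes +926.29 cm⁴
Total I = 2917.4 cm⁴.
For the y-axis: x̄ = 10.9 cm.
Repeating about the centroidal y-axis gives I_y = 693.73 cm⁴.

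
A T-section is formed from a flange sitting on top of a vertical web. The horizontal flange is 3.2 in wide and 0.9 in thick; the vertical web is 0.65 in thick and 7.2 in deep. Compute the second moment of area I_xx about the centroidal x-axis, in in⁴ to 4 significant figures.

Break the section into simple shapes (no overlaps), measuring from the bottom-left corner of the bounding box.
Flange: 3.2 × 0.9, A = 2.88 in², y = 7.65 in, Ī = 0.1944 in⁴.
Web: 0.65 × 7.2, A = 4.68 in², y = 3.6 in, Ī = 20.2176 in⁴.
Centroid: ȳ = ΣA·y / ΣA = 5.14286 in.
Transfer each piece to the centroidal x-axis using Ī + A·d² with d = y − 5.14286:
  flange: d = 2.50714 in → contributes +18.2974 in⁴
  web: d = -1.54286 in → contributes +31.3579 in⁴
Total I = 49.6553 in⁴.

I_xx ≈ 49.66 in⁴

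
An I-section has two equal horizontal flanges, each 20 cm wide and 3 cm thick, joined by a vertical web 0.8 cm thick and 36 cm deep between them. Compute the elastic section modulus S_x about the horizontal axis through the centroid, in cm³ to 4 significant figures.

Treat the section as a set of non-overlapping primitives; coordinates are from the bounding-box lower-left.
Bottom flange: 20 × 3, A = 60 cm², y = 1.5 cm, Ī = 45 cm⁴.
Web: 0.8 × 36, A = 28.8 cm², y = 21 cm, Ī = 3110.4 cm⁴.
Top flange: 20 × 3, A = 60 cm², y = 40.5 cm, Ī = 45 cm⁴.
By symmetry the centroid is at mid-height, ȳ = 21 cm.
Transfer each piece to the horizontal axis through the centroid using Ī + A·d² with d = y − 21:
  bottom flange: d = -19.5 cm → contributes +22 860 cm⁴
  web: d = 0 cm → contributes +3110.4 cm⁴
  top flange: d = 19.5 cm → contributes +22 860 cm⁴
Total I = 48830.4 cm⁴.
Extreme fibre distance c = 21 cm; S = I/c = 2325.26 cm³.

S_x ≈ 2325 cm³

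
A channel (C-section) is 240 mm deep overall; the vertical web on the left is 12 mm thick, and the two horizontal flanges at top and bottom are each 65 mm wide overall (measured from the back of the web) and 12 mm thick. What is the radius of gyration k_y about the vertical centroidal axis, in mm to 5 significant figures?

k_y ≈ 17.450 mm

Break the section into simple shapes (no overlaps), measuring from the bottom-left corner of the bounding box.
Web: 12 × 240, A = 2 880 mm², x = 6 mm, Ī = 34 560 mm⁴.
Top flange (beyond web): 53 × 12, A = 636 mm², x = 38.5 mm, Ī = 148 877 mm⁴.
Bottom flange (beyond web): 53 × 12, A = 636 mm², x = 38.5 mm, Ī = 148 877 mm⁴.
Centroid: x̄ = ΣA·x / ΣA = 15.95665 mm.
Transfer each piece to the vertical centroidal axis using Ī + A·d² with d = x − 15.95665:
  web: d = -9.956647 mm → contributes +320068.3 mm⁴
  top flange (beyond web): d = 22.54335 mm → contributes +472093.9 mm⁴
  bottom flange (beyond web): d = 22.54335 mm → contributes +472093.9 mm⁴
Total I = 1 264 256 mm⁴.
Radius of gyration: k = √(I/A) = √(1 264 256 / 4 152) = 17.44974 mm.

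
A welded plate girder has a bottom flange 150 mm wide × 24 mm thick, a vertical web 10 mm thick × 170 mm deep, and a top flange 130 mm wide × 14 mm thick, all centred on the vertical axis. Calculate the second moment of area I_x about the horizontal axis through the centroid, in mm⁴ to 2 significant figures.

I_x ≈ 4.9 × 10⁷ mm⁴

Break the section into simple shapes (no overlaps), measuring from the bottom-left corner of the bounding box.
Bottom plate: 150 × 24, A = 3 600 mm², y = 12 mm, Ī = 172 800 mm⁴.
Web plate: 10 × 170, A = 1 700 mm², y = 109 mm, Ī = 4 094 167 mm⁴.
Top plate: 130 × 14, A = 1 820 mm², y = 201 mm, Ī = 29 727 mm⁴.
Centroid: ȳ = ΣA·y / ΣA = 83.47 mm.
Transfer each piece to the horizontal axis through the centroid using Ī + A·d² with d = y − 83.47:
  bottom plate: d = -71.47 mm → contributes +18 562 442 mm⁴
  web plate: d = 25.53 mm → contributes +5 202 028 mm⁴
  top plate: d = 117.5 mm → contributes +25 169 117 mm⁴
Total I = 48 933 588 mm⁴.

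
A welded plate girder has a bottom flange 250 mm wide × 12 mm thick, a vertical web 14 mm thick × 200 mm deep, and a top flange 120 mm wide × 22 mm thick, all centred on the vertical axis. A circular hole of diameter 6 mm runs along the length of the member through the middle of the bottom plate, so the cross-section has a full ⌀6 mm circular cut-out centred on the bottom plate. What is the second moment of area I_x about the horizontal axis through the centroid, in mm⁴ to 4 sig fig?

I_x ≈ 7.534 × 10⁷ mm⁴

Break the section into simple shapes (no overlaps), measuring from the bottom-left corner of the bounding box.
Bottom plate: 250 × 12, A = 3 000 mm², y = 6 mm, Ī = 36 000 mm⁴.
Web plate: 14 × 200, A = 2 800 mm², y = 112 mm, Ī = 9 333 333 mm⁴.
Top plate: 120 × 22, A = 2 640 mm², y = 223 mm, Ī = 106 480 mm⁴.
Hole (subtracted): ⌀6, A = 28.2743 mm², y = 6 mm, Ī = 63.6173 mm⁴.
Centroid: ȳ = ΣA·y / ΣA = 109.389 mm.
Transfer each piece to the horizontal axis through the centroid using Ī + A·d² with d = y − 109.389:
  bottom plate: d = -103.389 mm → contributes +32 103 863 mm⁴
  web plate: d = 2.61099 mm → contributes +9 352 422 mm⁴
  top plate: d = 113.611 mm → contributes +34 182 166 mm⁴
  hole: d = -103.389 mm → contributes −302 296 mm⁴
Total I = 75 336 154 mm⁴.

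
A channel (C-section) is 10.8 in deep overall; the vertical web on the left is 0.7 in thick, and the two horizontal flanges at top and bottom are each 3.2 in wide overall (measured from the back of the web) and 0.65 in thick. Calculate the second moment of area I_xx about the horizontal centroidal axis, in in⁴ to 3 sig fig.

Decompose the section into non-overlapping parts with the origin at the bottom-left of its bounding rectangle.
Web: 0.7 × 10.8, A = 7.56 in², y = 5.4 in, Ī = 73.483 in⁴.
Top flange (beyond web): 2.5 × 0.65, A = 1.625 in², y = 10.475 in, Ī = 0.057214 in⁴.
Bottom flange (beyond web): 2.5 × 0.65, A = 1.625 in², y = 0.325 in, Ī = 0.057214 in⁴.
By symmetry the centroid is at mid-height, ȳ = 5.4 in.
Transfer each piece to the horizontal centroidal axis using Ī + A·d² with d = y − 5.4:
  web: d = 0 in → contributes +73.483 in⁴
  top flange (beyond web): d = 5.075 in → contributes +41.91 in⁴
  bottom flange (beyond web): d = -5.075 in → contributes +41.91 in⁴
Total I = 157.3 in⁴.

I_xx ≈ 157 in⁴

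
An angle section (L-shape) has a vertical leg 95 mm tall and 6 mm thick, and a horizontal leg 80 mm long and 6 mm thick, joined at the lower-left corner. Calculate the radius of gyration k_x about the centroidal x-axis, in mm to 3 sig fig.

Treat the section as a set of non-overlapping primitives; coordinates are from the bounding-box lower-left.
Vertical leg: 6 × 95, A = 570 mm², y = 47.5 mm, Ī = 428 688 mm⁴.
Horizontal leg (remainder): 74 × 6, A = 444 mm², y = 3 mm, Ī = 1 332 mm⁴.
Centroid: ȳ = ΣA·y / ΣA = 28.015 mm.
Transfer each piece to the centroidal x-axis using Ī + A·d² with d = y − 28.015:
  vertical leg: d = 19.485 mm → contributes +645 101 mm⁴
  horizontal leg (remainder): d = -25.015 mm → contributes +279 160 mm⁴
Total I = 924 262 mm⁴.
Radius of gyration: k = √(I/A) = √(924 262 / 1 014) = 30.191 mm.

k_x ≈ 30.2 mm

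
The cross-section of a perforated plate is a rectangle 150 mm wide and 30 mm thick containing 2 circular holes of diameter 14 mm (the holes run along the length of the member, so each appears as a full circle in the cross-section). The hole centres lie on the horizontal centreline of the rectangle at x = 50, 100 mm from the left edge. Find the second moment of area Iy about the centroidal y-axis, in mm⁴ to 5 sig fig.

Iy ≈ 8.2413 × 10⁶ mm⁴

Break the section into simple shapes (no overlaps), measuring from the bottom-left corner of the bounding box.
Plate: 150 × 30, A = 4 500 mm², x = 75 mm, Ī = 8 437 500 mm⁴.
Hole 1 (subtracted): ⌀14, A = 153.938 mm², x = 50 mm, Ī = 1885.741 mm⁴.
Hole 2 (subtracted): ⌀14, A = 153.938 mm², x = 100 mm, Ī = 1885.741 mm⁴.
By symmetry the centroid is at mid-width, x̄ = 75 mm.
Transfer each piece to the centroidal y-axis using Ī + A·d² with d = x − 75:
  plate: d = 0 mm → contributes +8 437 500 mm⁴
  hole 1: d = -25 mm → contributes −98097.02 mm⁴
  hole 2: d = 25 mm → contributes −98097.02 mm⁴
Total I = 8 241 306 mm⁴.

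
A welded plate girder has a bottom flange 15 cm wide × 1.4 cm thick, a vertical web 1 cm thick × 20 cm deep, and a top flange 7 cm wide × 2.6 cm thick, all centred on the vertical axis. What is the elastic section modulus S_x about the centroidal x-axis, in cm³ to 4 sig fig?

Decompose the section into non-overlapping parts with the origin at the bottom-left of its bounding rectangle.
Bottom plate: 15 × 1.4, A = 21 cm², y = 0.7 cm, Ī = 3.43 cm⁴.
Web plate: 1 × 20, A = 20 cm², y = 11.4 cm, Ī = 666.667 cm⁴.
Top plate: 7 × 2.6, A = 18.2 cm², y = 22.7 cm, Ī = 10.2527 cm⁴.
Centroid: ȳ = ΣA·y / ΣA = 11.0784 cm.
Transfer each piece to the centroidal x-axis using Ī + A·d² with d = y − 11.0784:
  bottom plate: d = -10.3784 cm → contributes +2265.36 cm⁴
  web plate: d = 0.321622 cm → contributes +668.735 cm⁴
  top plate: d = 11.6216 cm → contributes +2468.38 cm⁴
Total I = 5402.47 cm⁴.
Extreme fibre distance c = 12.9216 cm; S = I/c = 418.096 cm³.

S_x ≈ 418.1 cm³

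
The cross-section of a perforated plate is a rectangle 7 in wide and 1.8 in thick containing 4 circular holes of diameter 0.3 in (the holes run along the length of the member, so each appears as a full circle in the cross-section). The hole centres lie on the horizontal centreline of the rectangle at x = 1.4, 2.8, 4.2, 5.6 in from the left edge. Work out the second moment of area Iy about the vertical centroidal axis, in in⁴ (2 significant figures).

Break the section into simple shapes (no overlaps), measuring from the bottom-left corner of the bounding box.
Plate: 7 × 1.8, A = 12.6 in², x = 3.5 in, Ī = 51.45 in⁴.
Hole 1 (subtracted): ⌀0.3, A = 0.07069 in², x = 1.4 in, Ī = 0.0003976 in⁴.
Hole 2 (subtracted): ⌀0.3, A = 0.07069 in², x = 2.8 in, Ī = 0.0003976 in⁴.
Hole 3 (subtracted): ⌀0.3, A = 0.07069 in², x = 4.2 in, Ī = 0.0003976 in⁴.
Hole 4 (subtracted): ⌀0.3, A = 0.07069 in², x = 5.6 in, Ī = 0.0003976 in⁴.
By symmetry the centroid is at mid-width, x̄ = 3.5 in.
Transfer each piece to the vertical centroidal axis using Ī + A·d² with d = x − 3.5:
  plate: d = 0 in → contributes +51.45 in⁴
  hole 1: d = -2.1 in → contributes −0.3121 in⁴
  hole 2: d = -0.7 in → contributes −0.03503 in⁴
  hole 3: d = 0.7 in → contributes −0.03503 in⁴
  hole 4: d = 2.1 in → contributes −0.3121 in⁴
Total I = 50.76 in⁴.

Iy ≈ 51 in⁴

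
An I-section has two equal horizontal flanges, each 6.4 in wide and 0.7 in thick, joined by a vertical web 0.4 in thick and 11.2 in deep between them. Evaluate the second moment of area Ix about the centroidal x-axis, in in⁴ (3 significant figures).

Decompose the section into non-overlapping parts with the origin at the bottom-left of its bounding rectangle.
Bottom flange: 6.4 × 0.7, A = 4.48 in², y = 0.35 in, Ī = 0.18293 in⁴.
Web: 0.4 × 11.2, A = 4.48 in², y = 6.3 in, Ī = 46.831 in⁴.
Top flange: 6.4 × 0.7, A = 4.48 in², y = 12.25 in, Ī = 0.18293 in⁴.
By symmetry the centroid is at mid-height, ȳ = 6.3 in.
Transfer each piece to the centroidal x-axis using Ī + A·d² with d = y − 6.3:
  bottom flange: d = -5.95 in → contributes +158.79 in⁴
  web: d = 0 in → contributes +46.831 in⁴
  top flange: d = 5.95 in → contributes +158.79 in⁴
Total I = 364.4 in⁴.

Ix ≈ 364 in⁴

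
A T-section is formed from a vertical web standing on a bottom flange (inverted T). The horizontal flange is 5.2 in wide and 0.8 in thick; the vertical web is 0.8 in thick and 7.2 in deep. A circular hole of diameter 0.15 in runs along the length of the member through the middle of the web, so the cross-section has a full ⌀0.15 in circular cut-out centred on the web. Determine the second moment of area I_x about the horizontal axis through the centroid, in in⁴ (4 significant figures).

I_x ≈ 63.70 in⁴

Break the section into simple shapes (no overlaps), measuring from the bottom-left corner of the bounding box.
Flange: 5.2 × 0.8, A = 4.16 in², y = 0.4 in, Ī = 0.221867 in⁴.
Web: 0.8 × 7.2, A = 5.76 in², y = 4.4 in, Ī = 24.8832 in⁴.
Hole (subtracted): ⌀0.15, A = 0.0176715 in², y = 4.4 in, Ī = 0.0000248505 in⁴.
Centroid: ȳ = ΣA·y / ΣA = 2.71959 in.
Transfer each piece to the horizontal axis through the centroid using Ī + A·d² with d = y − 2.71959:
  flange: d = -2.31959 in → contributes +22.6047 in⁴
  web: d = 1.68041 in → contributes +41.1482 in⁴
  hole: d = 1.68041 in → contributes −0.0499253 in⁴
Total I = 63.703 in⁴.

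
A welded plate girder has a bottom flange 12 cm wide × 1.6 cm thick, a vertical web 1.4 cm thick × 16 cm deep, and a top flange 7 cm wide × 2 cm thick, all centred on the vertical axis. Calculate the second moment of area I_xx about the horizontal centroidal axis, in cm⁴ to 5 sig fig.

Decompose the section into non-overlapping parts with the origin at the bottom-left of its bounding rectangle.
Bottom plate: 12 × 1.6, A = 19.2 cm², y = 0.8 cm, Ī = 4.096 cm⁴.
Web plate: 1.4 × 16, A = 22.4 cm², y = 9.6 cm, Ī = 477.8667 cm⁴.
Top plate: 7 × 2, A = 14 cm², y = 18.6 cm, Ī = 4.666667 cm⁴.
Centroid: ȳ = ΣA·y / ΣA = 8.827338 cm.
Transfer each piece to the horizontal centroidal axis using Ī + A·d² with d = y − 8.827338:
  bottom plate: d = -8.027338 cm → contributes +1241.309 cm⁴
  web plate: d = 0.7726619 cm → contributes +491.2396 cm⁴
  top plate: d = 9.772662 cm → contributes +1341.736 cm⁴
Total I = 3074.284 cm⁴.

I_xx ≈ 3074.3 cm⁴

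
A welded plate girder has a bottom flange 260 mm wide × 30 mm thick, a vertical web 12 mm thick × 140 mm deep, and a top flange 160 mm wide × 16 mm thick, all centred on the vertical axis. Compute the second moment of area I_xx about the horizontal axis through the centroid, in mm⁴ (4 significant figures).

I_xx ≈ 5.748 × 10⁷ mm⁴

Decompose the section into non-overlapping parts with the origin at the bottom-left of its bounding rectangle.
Bottom plate: 260 × 30, A = 7 800 mm², y = 15 mm, Ī = 585 000 mm⁴.
Web plate: 12 × 140, A = 1 680 mm², y = 100 mm, Ī = 2 744 000 mm⁴.
Top plate: 160 × 16, A = 2 560 mm², y = 178 mm, Ī = 54613.3 mm⁴.
Centroid: ȳ = ΣA·y / ΣA = 61.5183 mm.
Transfer each piece to the horizontal axis through the centroid using Ī + A·d² with d = y − 61.5183:
  bottom plate: d = -46.5183 mm → contributes +17 463 807 mm⁴
  web plate: d = 38.4817 mm → contributes +5 231 817 mm⁴
  top plate: d = 116.482 mm → contributes +34 788 675 mm⁴
Total I = 57 484 299 mm⁴.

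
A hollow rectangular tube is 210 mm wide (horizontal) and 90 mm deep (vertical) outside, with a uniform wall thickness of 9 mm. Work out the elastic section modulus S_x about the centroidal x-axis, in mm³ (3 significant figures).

Break the section into simple shapes (no overlaps), measuring from the bottom-left corner of the bounding box.
Outer rectangle: 210 × 90, A = 18 900 mm², y = 45 mm, Ī = 12 757 500 mm⁴.
Inner void (subtracted): 192 × 72, A = 13 824 mm², y = 45 mm, Ī = 5 971 968 mm⁴.
By symmetry the centroid is at mid-height, ȳ = 45 mm.
All pieces are centred on the centroidal x-axis, so I = ΣĪ (holes subtracted) = 6 785 532 mm⁴.
Extreme fibre distance c = 45 mm; S = I/c = 150 790 mm³.

S_x ≈ 1.51 × 10⁵ mm³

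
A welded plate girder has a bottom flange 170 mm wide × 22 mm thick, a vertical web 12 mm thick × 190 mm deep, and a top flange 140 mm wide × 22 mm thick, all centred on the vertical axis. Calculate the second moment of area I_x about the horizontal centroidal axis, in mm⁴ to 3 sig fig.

Treat the section as a set of non-overlapping primitives; coordinates are from the bounding-box lower-left.
Bottom plate: 170 × 22, A = 3 740 mm², y = 11 mm, Ī = 150 847 mm⁴.
Web plate: 12 × 190, A = 2 280 mm², y = 117 mm, Ī = 6 859 000 mm⁴.
Top plate: 140 × 22, A = 3 080 mm², y = 223 mm, Ī = 124 227 mm⁴.
Centroid: ȳ = ΣA·y / ΣA = 109.31 mm.
Transfer each piece to the horizontal centroidal axis using Ī + A·d² with d = y − 109.31:
  bottom plate: d = -98.312 mm → contributes +36 298 944 mm⁴
  web plate: d = 7.6879 mm → contributes +6 993 757 mm⁴
  top plate: d = 113.69 mm → contributes +39 933 046 mm⁴
Total I = 83 225 747 mm⁴.

I_x ≈ 8.32 × 10⁷ mm⁴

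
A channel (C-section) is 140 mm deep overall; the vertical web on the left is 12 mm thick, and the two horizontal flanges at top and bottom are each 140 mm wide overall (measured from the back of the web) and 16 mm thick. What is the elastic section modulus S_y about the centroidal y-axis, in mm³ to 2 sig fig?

Split into non-overlapping primitives; take the origin at the lower-left of the bounding box.
Web: 12 × 140, A = 1 680 mm², x = 6 mm, Ī = 20 160 mm⁴.
Top flange (beyond web): 128 × 16, A = 2 048 mm², x = 76 mm, Ī = 2 796 203 mm⁴.
Bottom flange (beyond web): 128 × 16, A = 2 048 mm², x = 76 mm, Ī = 2 796 203 mm⁴.
Centroid: x̄ = ΣA·x / ΣA = 55.64 mm.
Transfer each piece to the centroidal y-axis using Ī + A·d² with d = x − 55.64:
  web: d = -49.64 mm → contributes +4 159 879 mm⁴
  top flange (beyond web): d = 20.36 mm → contributes +3 645 169 mm⁴
  bottom flange (beyond web): d = 20.36 mm → contributes +3 645 169 mm⁴
Total I = 11 450 216 mm⁴.
Extreme fibre distance c = 84.36 mm; S = I/c = 135 730 mm³.

S_y ≈ 1.4 × 10⁵ mm³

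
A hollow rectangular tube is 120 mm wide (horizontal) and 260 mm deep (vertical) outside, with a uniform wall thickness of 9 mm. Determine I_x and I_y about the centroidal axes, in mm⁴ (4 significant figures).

I_x ≈ 5.529 × 10⁷ mm⁴, I_y ≈ 1.604 × 10⁷ mm⁴

Treat the section as a set of non-overlapping primitives; coordinates are from the bounding-box lower-left.
Outer rectangle: 120 × 260, A = 31 200 mm², y = 130 mm, Ī = 175 760 000 mm⁴.
Inner void (subtracted): 102 × 242, A = 24 684 mm², y = 130 mm, Ī = 120 466 148 mm⁴.
By symmetry the centroid is at mid-height, ȳ = 130 mm.
All pieces are centred on the centroidal x-axis, so I = ΣĪ (holes subtracted) = 55 293 852 mm⁴.
Repeating about the centroidal y-axis gives I_y = 16 038 972 mm⁴.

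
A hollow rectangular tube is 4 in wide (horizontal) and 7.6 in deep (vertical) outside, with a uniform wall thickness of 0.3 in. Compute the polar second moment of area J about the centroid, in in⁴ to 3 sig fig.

J ≈ 66.7 in⁴

Decompose the section into non-overlapping parts with the origin at the bottom-left of its bounding rectangle.
Outer rectangle: 4 × 7.6, A = 30.4 in², y = 3.8 in, Ī = 146.33 in⁴.
Inner void (subtracted): 3.4 × 7, A = 23.8 in², y = 3.8 in, Ī = 97.183 in⁴.
By symmetry the centroid is at mid-height, ȳ = 3.8 in.
All pieces are centred on the centroidal x-axis, so I = ΣĪ (holes subtracted) = 49.142 in⁴.
Repeating about the centroidal y-axis gives I_y = 17.606 in⁴.
Polar second moment: J = I_x + I_y = 66.748 in⁴.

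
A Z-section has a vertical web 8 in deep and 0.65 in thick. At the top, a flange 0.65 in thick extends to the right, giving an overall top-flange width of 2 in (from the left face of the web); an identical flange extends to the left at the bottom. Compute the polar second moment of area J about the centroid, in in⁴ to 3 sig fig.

J ≈ 53.7 in⁴

Break the section into simple shapes (no overlaps), measuring from the bottom-left corner of the bounding box.
Web: 0.65 × 8, A = 5.2 in², y = 4 in, Ī = 27.733 in⁴.
Top flange (beyond web): 1.35 × 0.65, A = 0.8775 in², y = 7.675 in, Ī = 0.030895 in⁴.
Bottom flange (beyond web): 1.35 × 0.65, A = 0.8775 in², y = 0.325 in, Ī = 0.030895 in⁴.
Centroid: ȳ = ΣA·y / ΣA = 4 in.
Transfer each piece to the centroidal x-axis using Ī + A·d² with d = y − 4:
  web: d = 0 in → contributes +27.733 in⁴
  top flange (beyond web): d = 3.675 in → contributes +11.882 in⁴
  bottom flange (beyond web): d = -3.675 in → contributes +11.882 in⁴
Total I = 51.497 in⁴.
For the y-axis: x̄ = 1.675 in.
Repeating about the centroidal y-axis gives I_y = 2.2046 in⁴.
Polar second moment: J = I_x + I_y = 53.702 in⁴.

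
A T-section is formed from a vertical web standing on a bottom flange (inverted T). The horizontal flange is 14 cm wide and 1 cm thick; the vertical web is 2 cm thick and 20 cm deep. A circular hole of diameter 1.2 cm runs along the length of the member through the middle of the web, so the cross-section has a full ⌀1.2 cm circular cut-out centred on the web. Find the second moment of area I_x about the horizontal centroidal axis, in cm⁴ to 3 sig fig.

Treat the section as a set of non-overlapping primitives; coordinates are from the bounding-box lower-left.
Flange: 14 × 1, A = 14 cm², y = 0.5 cm, Ī = 1.1667 cm⁴.
Web: 2 × 20, A = 40 cm², y = 11 cm, Ī = 1333.3 cm⁴.
Hole (subtracted): ⌀1.2, A = 1.131 cm², y = 11 cm, Ī = 0.10179 cm⁴.
Centroid: ȳ = ΣA·y / ΣA = 8.2195 cm.
Transfer each piece to the horizontal centroidal axis using Ī + A·d² with d = y − 8.2195:
  flange: d = -7.7195 cm → contributes +835.45 cm⁴
  web: d = 2.7805 cm → contributes +1642.6 cm⁴
  hole: d = 2.7805 cm → contributes −8.8453 cm⁴
Total I = 2469.2 cm⁴.

I_x ≈ 2470 cm⁴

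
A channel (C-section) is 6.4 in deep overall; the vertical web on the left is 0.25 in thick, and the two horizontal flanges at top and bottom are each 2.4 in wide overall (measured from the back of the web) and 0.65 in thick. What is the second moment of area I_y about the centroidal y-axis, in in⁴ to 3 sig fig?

I_y ≈ 2.55 in⁴

Decompose the section into non-overlapping parts with the origin at the bottom-left of its bounding rectangle.
Web: 0.25 × 6.4, A = 1.6 in², x = 0.125 in, Ī = 0.0083333 in⁴.
Top flange (beyond web): 2.15 × 0.65, A = 1.3975 in², x = 1.325 in, Ī = 0.53833 in⁴.
Bottom flange (beyond web): 2.15 × 0.65, A = 1.3975 in², x = 1.325 in, Ī = 0.53833 in⁴.
Centroid: x̄ = ΣA·x / ΣA = 0.88814 in.
Transfer each piece to the centroidal y-axis using Ī + A·d² with d = x − 0.88814:
  web: d = -0.76314 in → contributes +0.94015 in⁴
  top flange (beyond web): d = 0.43686 in → contributes +0.80504 in⁴
  bottom flange (beyond web): d = 0.43686 in → contributes +0.80504 in⁴
Total I = 2.5502 in⁴.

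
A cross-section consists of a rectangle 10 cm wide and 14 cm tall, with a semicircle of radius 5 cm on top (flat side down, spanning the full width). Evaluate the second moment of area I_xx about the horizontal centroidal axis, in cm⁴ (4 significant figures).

Treat the section as a set of non-overlapping primitives; coordinates are from the bounding-box lower-left.
Rectangular body: 10 × 14, A = 140 cm², y = 7 cm, Ī = 2286.67 cm⁴.
Semicircular cap: semicircle r = 5, A = 39.2699 cm², y = 16.1221 cm, Ī = 68.5981 cm⁴.
Centroid: ȳ = ΣA·y / ΣA = 8.99823 cm.
Transfer each piece to the horizontal centroidal axis using Ī + A·d² with d = y − 8.99823:
  rectangular body: d = -1.99823 cm → contributes +2845.68 cm⁴
  semicircular cap: d = 7.12383 cm → contributes +2061.51 cm⁴
Total I = 4907.18 cm⁴.

I_xx ≈ 4907 cm⁴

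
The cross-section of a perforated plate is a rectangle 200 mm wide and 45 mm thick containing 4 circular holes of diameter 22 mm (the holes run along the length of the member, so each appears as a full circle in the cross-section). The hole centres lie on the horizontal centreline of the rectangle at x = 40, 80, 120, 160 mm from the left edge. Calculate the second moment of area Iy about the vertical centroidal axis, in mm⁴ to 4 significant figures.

Treat the section as a set of non-overlapping primitives; coordinates are from the bounding-box lower-left.
Plate: 200 × 45, A = 9 000 mm², x = 100 mm, Ī = 30 000 000 mm⁴.
Hole 1 (subtracted): ⌀22, A = 380.133 mm², x = 40 mm, Ī = 11 499 mm⁴.
Hole 2 (subtracted): ⌀22, A = 380.133 mm², x = 80 mm, Ī = 11 499 mm⁴.
Hole 3 (subtracted): ⌀22, A = 380.133 mm², x = 120 mm, Ī = 11 499 mm⁴.
Hole 4 (subtracted): ⌀22, A = 380.133 mm², x = 160 mm, Ī = 11 499 mm⁴.
By symmetry the centroid is at mid-width, x̄ = 100 mm.
Transfer each piece to the vertical centroidal axis using Ī + A·d² with d = x − 100:
  plate: d = 0 mm → contributes +30 000 000 mm⁴
  hole 1: d = -60 mm → contributes −1 379 977 mm⁴
  hole 2: d = -20 mm → contributes −163 552 mm⁴
  hole 3: d = 20 mm → contributes −163 552 mm⁴
  hole 4: d = 60 mm → contributes −1 379 977 mm⁴
Total I = 26 912 942 mm⁴.

Iy ≈ 2.691 × 10⁷ mm⁴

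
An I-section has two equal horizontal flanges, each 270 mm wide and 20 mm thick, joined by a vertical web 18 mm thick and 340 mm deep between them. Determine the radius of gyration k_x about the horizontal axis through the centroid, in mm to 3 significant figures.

Treat the section as a set of non-overlapping primitives; coordinates are from the bounding-box lower-left.
Bottom flange: 270 × 20, A = 5 400 mm², y = 10 mm, Ī = 180 000 mm⁴.
Web: 18 × 340, A = 6 120 mm², y = 190 mm, Ī = 58 956 000 mm⁴.
Top flange: 270 × 20, A = 5 400 mm², y = 370 mm, Ī = 180 000 mm⁴.
By symmetry the centroid is at mid-height, ȳ = 190 mm.
Transfer each piece to the horizontal axis through the centroid using Ī + A·d² with d = y − 190:
  bottom flange: d = -180 mm → contributes +175 140 000 mm⁴
  web: d = 0 mm → contributes +58 956 000 mm⁴
  top flange: d = 180 mm → contributes +175 140 000 mm⁴
Total I = 409 236 000 mm⁴.
Radius of gyration: k = √(I/A) = √(409 236 000 / 16 920) = 155.52 mm.

k_x ≈ 156 mm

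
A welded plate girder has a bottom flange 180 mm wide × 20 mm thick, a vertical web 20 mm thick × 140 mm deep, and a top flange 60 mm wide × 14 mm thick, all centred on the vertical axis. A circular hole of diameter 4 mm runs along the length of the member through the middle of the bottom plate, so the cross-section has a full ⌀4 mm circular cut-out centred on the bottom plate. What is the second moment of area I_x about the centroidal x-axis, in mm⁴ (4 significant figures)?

I_x ≈ 2.581 × 10⁷ mm⁴

Break the section into simple shapes (no overlaps), measuring from the bottom-left corner of the bounding box.
Bottom plate: 180 × 20, A = 3 600 mm², y = 10 mm, Ī = 120 000 mm⁴.
Web plate: 20 × 140, A = 2 800 mm², y = 90 mm, Ī = 4 573 333 mm⁴.
Top plate: 60 × 14, A = 840 mm², y = 167 mm, Ī = 13 720 mm⁴.
Hole (subtracted): ⌀4, A = 12.5664 mm², y = 10 mm, Ī = 12.5664 mm⁴.
Centroid: ȳ = ΣA·y / ΣA = 59.2402 mm.
Transfer each piece to the centroidal x-axis using Ī + A·d² with d = y − 59.2402:
  bottom plate: d = -49.2402 mm → contributes +8 848 537 mm⁴
  web plate: d = 30.7598 mm → contributes +7 222 603 mm⁴
  top plate: d = 107.76 mm → contributes +9 767 954 mm⁴
  hole: d = -49.2402 mm → contributes −30480.9 mm⁴
Total I = 25 808 612 mm⁴.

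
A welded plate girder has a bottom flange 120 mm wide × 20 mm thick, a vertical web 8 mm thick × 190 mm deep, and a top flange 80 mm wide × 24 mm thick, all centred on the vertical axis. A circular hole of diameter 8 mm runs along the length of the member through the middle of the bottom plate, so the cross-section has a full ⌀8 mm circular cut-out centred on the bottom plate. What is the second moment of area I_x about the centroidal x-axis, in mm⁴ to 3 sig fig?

I_x ≈ 5.23 × 10⁷ mm⁴

Break the section into simple shapes (no overlaps), measuring from the bottom-left corner of the bounding box.
Bottom plate: 120 × 20, A = 2 400 mm², y = 10 mm, Ī = 80 000 mm⁴.
Web plate: 8 × 190, A = 1 520 mm², y = 115 mm, Ī = 4 572 667 mm⁴.
Top plate: 80 × 24, A = 1 920 mm², y = 222 mm, Ī = 92 160 mm⁴.
Hole (subtracted): ⌀8, A = 50.265 mm², y = 10 mm, Ī = 201.06 mm⁴.
Centroid: ȳ = ΣA·y / ΣA = 107.87 mm.
Transfer each piece to the centroidal x-axis using Ī + A·d² with d = y − 107.87:
  bottom plate: d = -97.87 mm → contributes +23 068 382 mm⁴
  web plate: d = 7.1302 mm → contributes +4 649 944 mm⁴
  top plate: d = 114.13 mm → contributes +25 101 521 mm⁴
  hole: d = -97.87 mm → contributes −481 669 mm⁴
Total I = 52 338 178 mm⁴.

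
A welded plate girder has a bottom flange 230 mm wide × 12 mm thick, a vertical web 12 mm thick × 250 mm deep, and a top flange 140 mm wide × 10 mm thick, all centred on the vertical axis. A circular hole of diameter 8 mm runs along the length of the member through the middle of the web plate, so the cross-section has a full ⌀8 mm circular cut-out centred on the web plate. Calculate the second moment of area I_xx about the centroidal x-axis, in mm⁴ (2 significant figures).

Break the section into simple shapes (no overlaps), measuring from the bottom-left corner of the bounding box.
Bottom plate: 230 × 12, A = 2 760 mm², y = 6 mm, Ī = 33 120 mm⁴.
Web plate: 12 × 250, A = 3 000 mm², y = 137 mm, Ī = 15 625 000 mm⁴.
Top plate: 140 × 10, A = 1 400 mm², y = 267 mm, Ī = 11 667 mm⁴.
Hole (subtracted): ⌀8, A = 50.27 mm², y = 137 mm, Ī = 201.1 mm⁴.
Centroid: ȳ = ΣA·y / ΣA = 111.7 mm.
Transfer each piece to the centroidal x-axis using Ī + A·d² with d = y − 111.7:
  bottom plate: d = -105.7 mm → contributes +30 895 154 mm⁴
  web plate: d = 25.26 mm → contributes +17 538 523 mm⁴
  top plate: d = 155.3 mm → contributes +33 757 651 mm⁴
  hole: d = 25.26 mm → contributes −32 262 mm⁴
Total I = 82 159 066 mm⁴.

I_xx ≈ 8.2 × 10⁷ mm⁴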